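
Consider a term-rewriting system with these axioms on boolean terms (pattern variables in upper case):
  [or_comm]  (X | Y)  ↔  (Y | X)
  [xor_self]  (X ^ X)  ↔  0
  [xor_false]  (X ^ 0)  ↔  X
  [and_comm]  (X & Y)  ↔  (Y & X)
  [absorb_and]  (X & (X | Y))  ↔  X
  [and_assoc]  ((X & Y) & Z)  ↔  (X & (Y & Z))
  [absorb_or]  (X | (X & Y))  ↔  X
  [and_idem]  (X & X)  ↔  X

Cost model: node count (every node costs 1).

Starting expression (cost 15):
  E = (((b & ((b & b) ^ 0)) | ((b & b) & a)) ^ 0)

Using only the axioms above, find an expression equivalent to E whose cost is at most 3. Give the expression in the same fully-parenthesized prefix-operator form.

(1) (b & b)  =[and_idem →]=  b    ⊢ (((b & (b ^ 0)) | ((b & b) & a)) ^ 0)
(2) (((b & (b ^ 0)) | ((b & b) & a)) ^ 0)  =[xor_false →]=  ((b & (b ^ 0)) | ((b & b) & a))
(3) (b ^ 0)  =[xor_false →]=  b    ⊢ ((b & b) | ((b & b) & a))
(4) ((b & b) | ((b & b) & a))  =[absorb_or →]=  (b & b)    ⊢ cost 3, within 3

(b & b)   [cost 3]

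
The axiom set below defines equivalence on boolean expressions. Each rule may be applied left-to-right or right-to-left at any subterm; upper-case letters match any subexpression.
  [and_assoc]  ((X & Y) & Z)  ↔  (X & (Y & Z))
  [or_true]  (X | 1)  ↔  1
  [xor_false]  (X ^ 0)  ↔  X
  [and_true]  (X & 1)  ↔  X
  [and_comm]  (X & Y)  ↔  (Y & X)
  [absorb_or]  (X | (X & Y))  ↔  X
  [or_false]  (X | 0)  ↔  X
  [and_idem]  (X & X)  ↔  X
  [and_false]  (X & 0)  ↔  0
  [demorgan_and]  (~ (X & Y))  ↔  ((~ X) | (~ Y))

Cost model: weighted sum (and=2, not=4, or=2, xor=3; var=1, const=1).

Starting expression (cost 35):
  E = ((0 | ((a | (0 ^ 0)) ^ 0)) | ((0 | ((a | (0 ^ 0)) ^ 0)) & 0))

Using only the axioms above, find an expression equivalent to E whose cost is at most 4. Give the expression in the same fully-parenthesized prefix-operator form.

step 1: absorb_or (→) rewrites ((0 | ((a | (0 ^ 0)) ^ 0)) | ((0 | ((a | (0 ^ 0)) ^ 0)) & 0)) into (0 | ((a | (0 ^ 0)) ^ 0))
step 2: xor_false (→) rewrites (0 ^ 0) into 0, now (0 | ((a | 0) ^ 0))
step 3: or_false (→) rewrites (a | 0) into a, now (0 | (a ^ 0))
step 4: xor_false (→) rewrites (a ^ 0) into a, reaching cost 4 (bound 4)

(0 | a)   [cost 4]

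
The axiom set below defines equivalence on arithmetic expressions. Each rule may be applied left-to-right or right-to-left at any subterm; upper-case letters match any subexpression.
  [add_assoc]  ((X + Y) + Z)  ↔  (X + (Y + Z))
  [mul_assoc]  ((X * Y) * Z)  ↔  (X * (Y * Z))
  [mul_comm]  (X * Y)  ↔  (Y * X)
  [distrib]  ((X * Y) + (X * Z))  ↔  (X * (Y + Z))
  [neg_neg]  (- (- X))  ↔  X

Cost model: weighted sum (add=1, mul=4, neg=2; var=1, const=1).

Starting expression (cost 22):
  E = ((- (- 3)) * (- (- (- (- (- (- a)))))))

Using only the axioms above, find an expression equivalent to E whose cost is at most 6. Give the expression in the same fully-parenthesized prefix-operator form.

(a * 3)   [cost 6]

(1) (- (- (- (- (- (- a))))))  =[neg_neg →]=  (- (- (- (- a))))    ⊢ ((- (- 3)) * (- (- (- (- a)))))
(2) ((- (- 3)) * (- (- (- (- a)))))  =[mul_comm →]=  ((- (- (- (- a)))) * (- (- 3)))
(3) (- (- (- a)))  =[neg_neg →]=  (- a)    ⊢ ((- (- a)) * (- (- 3)))
(4) (- (- a))  =[neg_neg →]=  a    ⊢ (a * (- (- 3)))
(5) (- (- 3))  =[neg_neg →]=  3    ⊢ cost 6, within 6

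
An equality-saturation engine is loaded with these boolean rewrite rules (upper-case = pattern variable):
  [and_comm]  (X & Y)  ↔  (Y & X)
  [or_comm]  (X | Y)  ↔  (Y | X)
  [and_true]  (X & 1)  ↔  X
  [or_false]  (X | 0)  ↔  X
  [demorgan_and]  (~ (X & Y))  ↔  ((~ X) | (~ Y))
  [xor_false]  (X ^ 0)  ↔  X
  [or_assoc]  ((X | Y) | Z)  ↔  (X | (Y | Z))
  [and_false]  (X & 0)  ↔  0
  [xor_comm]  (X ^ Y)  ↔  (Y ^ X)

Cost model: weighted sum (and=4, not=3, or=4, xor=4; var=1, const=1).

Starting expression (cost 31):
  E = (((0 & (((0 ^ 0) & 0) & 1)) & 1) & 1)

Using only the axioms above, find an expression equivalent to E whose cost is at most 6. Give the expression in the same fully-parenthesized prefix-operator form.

step 1: and_true (→) rewrites (((0 & (((0 ^ 0) & 0) & 1)) & 1) & 1) into ((0 & (((0 ^ 0) & 0) & 1)) & 1)
step 2: and_true (→) rewrites (((0 ^ 0) & 0) & 1) into ((0 ^ 0) & 0), now ((0 & ((0 ^ 0) & 0)) & 1)
step 3: xor_false (→) rewrites (0 ^ 0) into 0, now ((0 & (0 & 0)) & 1)
step 4: and_false (→) rewrites (0 & 0) into 0, now ((0 & 0) & 1)
step 5: and_false (→) rewrites (0 & 0) into 0, reaching cost 6 (bound 6)

(0 & 1)   [cost 6]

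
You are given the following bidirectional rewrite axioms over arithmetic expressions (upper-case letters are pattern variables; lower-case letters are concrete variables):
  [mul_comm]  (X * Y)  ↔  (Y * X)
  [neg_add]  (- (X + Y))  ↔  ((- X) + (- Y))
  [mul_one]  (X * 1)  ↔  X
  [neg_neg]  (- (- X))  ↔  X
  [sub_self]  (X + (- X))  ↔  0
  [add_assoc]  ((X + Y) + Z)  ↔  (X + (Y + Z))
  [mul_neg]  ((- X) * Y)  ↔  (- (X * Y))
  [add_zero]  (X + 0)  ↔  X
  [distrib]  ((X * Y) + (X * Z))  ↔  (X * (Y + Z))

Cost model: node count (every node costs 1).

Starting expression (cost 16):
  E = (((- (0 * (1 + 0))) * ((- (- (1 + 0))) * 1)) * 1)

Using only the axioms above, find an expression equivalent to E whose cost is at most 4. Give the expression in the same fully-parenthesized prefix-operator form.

(- (0 * 1))   [cost 4]

1. [neg_neg →] (- (- (1 + 0)))  →  (1 + 0);  E = (((- (0 * (1 + 0))) * ((1 + 0) * 1)) * 1)
2. [add_zero →] (1 + 0)  →  1;  E = (((- (0 * (1 + 0))) * (1 * 1)) * 1)
3. [add_zero →] (1 + 0)  →  1;  E = (((- (0 * 1)) * (1 * 1)) * 1)
4. [mul_one →] (1 * 1)  →  1;  E = (((- (0 * 1)) * 1) * 1)
5. [mul_one →] ((- (0 * 1)) * 1)  →  (- (0 * 1));  E = ((- (0 * 1)) * 1)
6. [mul_neg →] ((- (0 * 1)) * 1)  →  (- ((0 * 1) * 1))
7. [mul_one →] ((0 * 1) * 1)  →  (0 * 1);  cost 4 ≤ 4, done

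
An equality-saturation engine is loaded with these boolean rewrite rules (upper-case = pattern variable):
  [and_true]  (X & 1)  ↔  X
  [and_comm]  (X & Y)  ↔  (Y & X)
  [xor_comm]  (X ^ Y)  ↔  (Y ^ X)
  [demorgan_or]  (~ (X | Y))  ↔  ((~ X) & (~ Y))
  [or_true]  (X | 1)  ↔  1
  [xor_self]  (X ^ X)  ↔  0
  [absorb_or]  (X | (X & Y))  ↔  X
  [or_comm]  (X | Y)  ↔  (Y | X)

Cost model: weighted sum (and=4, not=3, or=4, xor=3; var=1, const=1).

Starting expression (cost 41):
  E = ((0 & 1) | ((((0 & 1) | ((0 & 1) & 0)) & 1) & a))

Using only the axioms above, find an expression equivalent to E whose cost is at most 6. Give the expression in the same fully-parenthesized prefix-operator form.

(0 & 1)   [cost 6]

step 1: absorb_or (→) rewrites ((0 & 1) | ((0 & 1) & 0)) into (0 & 1), now ((0 & 1) | (((0 & 1) & 1) & a))
step 2: and_true (→) rewrites (0 & 1) into 0, now ((0 & 1) | ((0 & 1) & a))
step 3: absorb_or (→) rewrites ((0 & 1) | ((0 & 1) & a)) into (0 & 1), reaching cost 6 (bound 6)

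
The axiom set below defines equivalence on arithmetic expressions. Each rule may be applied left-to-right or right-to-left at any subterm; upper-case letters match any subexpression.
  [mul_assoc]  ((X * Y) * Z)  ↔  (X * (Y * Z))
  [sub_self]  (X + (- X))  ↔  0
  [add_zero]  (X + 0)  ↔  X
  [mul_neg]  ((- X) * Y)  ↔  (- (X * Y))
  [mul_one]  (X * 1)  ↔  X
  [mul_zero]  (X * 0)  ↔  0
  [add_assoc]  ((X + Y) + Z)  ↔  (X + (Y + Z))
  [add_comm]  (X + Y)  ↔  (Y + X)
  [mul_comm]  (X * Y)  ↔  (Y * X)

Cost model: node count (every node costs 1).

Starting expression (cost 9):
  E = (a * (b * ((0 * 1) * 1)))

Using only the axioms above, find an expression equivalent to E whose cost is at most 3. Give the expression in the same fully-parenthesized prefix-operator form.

(a * 0)   [cost 3]

(1) ((0 * 1) * 1)  =[mul_one →]=  (0 * 1)    ⊢ (a * (b * (0 * 1)))
(2) (0 * 1)  =[mul_one →]=  0    ⊢ (a * (b * 0))
(3) (b * 0)  =[mul_zero →]=  0    ⊢ cost 3, within 3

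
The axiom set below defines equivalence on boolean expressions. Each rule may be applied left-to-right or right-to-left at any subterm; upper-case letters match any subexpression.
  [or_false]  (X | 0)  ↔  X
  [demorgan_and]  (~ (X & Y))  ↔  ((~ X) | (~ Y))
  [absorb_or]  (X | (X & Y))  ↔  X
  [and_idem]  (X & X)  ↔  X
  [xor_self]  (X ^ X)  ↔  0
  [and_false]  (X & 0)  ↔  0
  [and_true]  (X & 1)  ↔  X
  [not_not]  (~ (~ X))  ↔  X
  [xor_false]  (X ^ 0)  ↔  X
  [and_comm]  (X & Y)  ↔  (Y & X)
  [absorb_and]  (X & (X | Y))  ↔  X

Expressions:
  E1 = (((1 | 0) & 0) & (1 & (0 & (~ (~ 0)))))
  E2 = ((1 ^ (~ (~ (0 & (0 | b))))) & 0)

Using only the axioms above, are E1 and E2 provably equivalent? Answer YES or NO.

YES

1. [not_not →] (~ (~ 0))  →  0;  E1 = (((1 | 0) & 0) & (1 & (0 & 0)))
2. [or_false →] (1 | 0)  →  1;  E1 = ((1 & 0) & (1 & (0 & 0)))
3. [and_idem →] (0 & 0)  →  0;  E1 = ((1 & 0) & (1 & 0))
4. [and_idem →] ((1 & 0) & (1 & 0))  →  (1 & 0)
5. [xor_false ←] 1  →  (1 ^ 0);  E1 = ((1 ^ 0) & 0)
6. [not_not ←] 0  →  (~ (~ 0));  E1 = ((1 ^ (~ (~ 0))) & 0)
7. [absorb_and ←] 0  →  (0 & (0 | b));  this is E2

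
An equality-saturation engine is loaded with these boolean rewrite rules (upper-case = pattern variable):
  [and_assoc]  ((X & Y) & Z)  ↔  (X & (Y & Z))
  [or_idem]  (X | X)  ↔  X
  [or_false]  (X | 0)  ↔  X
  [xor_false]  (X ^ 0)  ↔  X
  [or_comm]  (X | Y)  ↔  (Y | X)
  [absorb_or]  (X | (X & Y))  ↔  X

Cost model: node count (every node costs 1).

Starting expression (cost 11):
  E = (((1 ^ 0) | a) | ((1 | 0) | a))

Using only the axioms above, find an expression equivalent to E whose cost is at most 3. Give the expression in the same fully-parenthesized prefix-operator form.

(1 | a)   [cost 3]

1. [xor_false →] (1 ^ 0)  →  1;  E = ((1 | a) | ((1 | 0) | a))
2. [or_false →] (1 | 0)  →  1;  E = ((1 | a) | (1 | a))
3. [or_idem →] ((1 | a) | (1 | a))  →  (1 | a);  cost 3 ≤ 3, done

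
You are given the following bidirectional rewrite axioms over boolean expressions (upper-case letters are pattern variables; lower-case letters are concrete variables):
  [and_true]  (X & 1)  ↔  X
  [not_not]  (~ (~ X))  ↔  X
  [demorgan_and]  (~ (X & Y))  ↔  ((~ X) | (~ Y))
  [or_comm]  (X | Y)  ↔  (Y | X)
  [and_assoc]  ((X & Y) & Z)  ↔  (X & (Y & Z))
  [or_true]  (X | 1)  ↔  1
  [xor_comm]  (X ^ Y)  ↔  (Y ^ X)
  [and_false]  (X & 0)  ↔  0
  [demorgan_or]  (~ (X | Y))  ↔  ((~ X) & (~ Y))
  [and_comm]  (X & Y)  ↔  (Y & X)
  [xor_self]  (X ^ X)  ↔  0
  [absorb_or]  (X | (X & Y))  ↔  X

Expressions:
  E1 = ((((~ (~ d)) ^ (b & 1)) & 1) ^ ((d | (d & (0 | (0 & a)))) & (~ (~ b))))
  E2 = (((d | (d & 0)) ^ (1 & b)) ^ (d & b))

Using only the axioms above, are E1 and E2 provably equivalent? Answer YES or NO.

YES

step 1: absorb_or (→) rewrites (0 | (0 & a)) into 0, now ((((~ (~ d)) ^ (b & 1)) & 1) ^ ((d | (d & 0)) & (~ (~ b))))
step 2: not_not (→) rewrites (~ (~ d)) into d, now (((d ^ (b & 1)) & 1) ^ ((d | (d & 0)) & (~ (~ b))))
step 3: and_true (→) rewrites (b & 1) into b, now (((d ^ b) & 1) ^ ((d | (d & 0)) & (~ (~ b))))
step 4: absorb_or (→) rewrites (d | (d & 0)) into d, now (((d ^ b) & 1) ^ (d & (~ (~ b))))
step 5: not_not (→) rewrites (~ (~ b)) into b, now (((d ^ b) & 1) ^ (d & b))
step 6: and_true (→) rewrites ((d ^ b) & 1) into (d ^ b), now ((d ^ b) ^ (d & b))
step 7: and_true (←) rewrites b into (b & 1), now ((d ^ (b & 1)) ^ (d & b))
step 8: absorb_or (←) rewrites d into (d | (d & 0)), now (((d | (d & 0)) ^ (b & 1)) ^ (d & b))
step 9: and_comm (→) rewrites (b & 1) into (1 & b), which is E2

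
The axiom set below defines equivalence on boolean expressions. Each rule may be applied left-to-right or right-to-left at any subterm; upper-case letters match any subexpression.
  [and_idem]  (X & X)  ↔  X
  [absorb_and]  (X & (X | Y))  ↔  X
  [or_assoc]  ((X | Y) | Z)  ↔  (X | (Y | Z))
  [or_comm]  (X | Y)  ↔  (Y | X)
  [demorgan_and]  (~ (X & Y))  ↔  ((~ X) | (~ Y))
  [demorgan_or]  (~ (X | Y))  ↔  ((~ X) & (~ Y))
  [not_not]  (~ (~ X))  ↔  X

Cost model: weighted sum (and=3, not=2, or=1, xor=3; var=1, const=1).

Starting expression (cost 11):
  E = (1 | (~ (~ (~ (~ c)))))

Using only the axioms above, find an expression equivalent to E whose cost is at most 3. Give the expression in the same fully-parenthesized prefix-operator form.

(c | 1)   [cost 3]

1. [not_not →] (~ (~ (~ (~ c))))  →  (~ (~ c));  E = (1 | (~ (~ c)))
2. [or_comm →] (1 | (~ (~ c)))  →  ((~ (~ c)) | 1)
3. [not_not →] (~ (~ c))  →  c;  cost 3 ≤ 3, done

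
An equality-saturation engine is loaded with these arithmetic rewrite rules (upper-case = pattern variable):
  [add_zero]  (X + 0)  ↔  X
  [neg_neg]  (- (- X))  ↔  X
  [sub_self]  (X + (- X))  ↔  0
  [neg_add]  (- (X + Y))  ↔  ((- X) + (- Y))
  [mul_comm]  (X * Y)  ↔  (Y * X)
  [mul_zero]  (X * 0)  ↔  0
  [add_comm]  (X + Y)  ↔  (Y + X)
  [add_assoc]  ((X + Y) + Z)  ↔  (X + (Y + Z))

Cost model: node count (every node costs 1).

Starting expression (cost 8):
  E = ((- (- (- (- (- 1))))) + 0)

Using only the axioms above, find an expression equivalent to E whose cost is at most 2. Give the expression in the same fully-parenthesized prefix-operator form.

(- 1)   [cost 2]

1. [neg_neg →] (- (- 1))  →  1;  E = ((- (- (- 1))) + 0)
2. [add_zero →] ((- (- (- 1))) + 0)  →  (- (- (- 1)))
3. [neg_neg →] (- (- (- 1)))  →  (- 1);  cost 2 ≤ 2, done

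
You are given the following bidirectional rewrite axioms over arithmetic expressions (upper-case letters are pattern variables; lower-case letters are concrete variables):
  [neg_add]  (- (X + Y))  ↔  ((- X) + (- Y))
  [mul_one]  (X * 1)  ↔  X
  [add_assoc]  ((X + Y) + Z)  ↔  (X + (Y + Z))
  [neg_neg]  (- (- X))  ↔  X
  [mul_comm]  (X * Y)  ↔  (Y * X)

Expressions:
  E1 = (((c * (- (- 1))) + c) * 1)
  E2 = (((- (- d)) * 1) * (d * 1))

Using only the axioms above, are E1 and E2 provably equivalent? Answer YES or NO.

NO

The axioms are sound identities: if E1 ↔* E2 then E1 and E2 evaluate identically under any assignment.
Under c=0, d=1: E1 evaluates to 0, E2 to 1. Distinct ⇒ no rewrite sequence connects them.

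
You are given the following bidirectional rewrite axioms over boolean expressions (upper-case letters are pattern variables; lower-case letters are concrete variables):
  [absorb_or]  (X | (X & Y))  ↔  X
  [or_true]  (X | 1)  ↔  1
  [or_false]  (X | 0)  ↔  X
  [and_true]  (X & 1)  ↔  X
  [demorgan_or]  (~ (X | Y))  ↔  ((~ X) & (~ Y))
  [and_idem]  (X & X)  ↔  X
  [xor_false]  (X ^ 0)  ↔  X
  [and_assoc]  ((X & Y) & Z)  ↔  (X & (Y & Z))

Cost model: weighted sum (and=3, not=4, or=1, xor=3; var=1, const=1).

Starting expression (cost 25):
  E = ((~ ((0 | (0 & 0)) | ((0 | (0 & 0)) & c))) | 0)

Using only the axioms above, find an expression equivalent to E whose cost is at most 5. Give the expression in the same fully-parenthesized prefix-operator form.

(~ 0)   [cost 5]

(1) ((~ ((0 | (0 & 0)) | ((0 | (0 & 0)) & c))) | 0)  =[or_false →]=  (~ ((0 | (0 & 0)) | ((0 | (0 & 0)) & c)))
(2) ((0 | (0 & 0)) | ((0 | (0 & 0)) & c))  =[absorb_or →]=  (0 | (0 & 0))    ⊢ (~ (0 | (0 & 0)))
(3) (0 | (0 & 0))  =[absorb_or →]=  0    ⊢ cost 5, within 5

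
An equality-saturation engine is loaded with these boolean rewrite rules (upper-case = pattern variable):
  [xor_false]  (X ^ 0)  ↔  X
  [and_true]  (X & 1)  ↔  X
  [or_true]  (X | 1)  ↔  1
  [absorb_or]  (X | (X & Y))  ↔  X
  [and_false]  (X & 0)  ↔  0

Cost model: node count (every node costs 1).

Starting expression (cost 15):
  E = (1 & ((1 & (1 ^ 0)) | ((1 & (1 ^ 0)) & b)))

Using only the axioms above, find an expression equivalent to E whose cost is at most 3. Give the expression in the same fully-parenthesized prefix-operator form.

(1 & 1)   [cost 3]

(1) ((1 & (1 ^ 0)) | ((1 & (1 ^ 0)) & b))  =[absorb_or →]=  (1 & (1 ^ 0))    ⊢ (1 & (1 & (1 ^ 0)))
(2) (1 ^ 0)  =[xor_false →]=  1    ⊢ (1 & (1 & 1))
(3) (1 & 1)  =[and_true →]=  1    ⊢ cost 3, within 3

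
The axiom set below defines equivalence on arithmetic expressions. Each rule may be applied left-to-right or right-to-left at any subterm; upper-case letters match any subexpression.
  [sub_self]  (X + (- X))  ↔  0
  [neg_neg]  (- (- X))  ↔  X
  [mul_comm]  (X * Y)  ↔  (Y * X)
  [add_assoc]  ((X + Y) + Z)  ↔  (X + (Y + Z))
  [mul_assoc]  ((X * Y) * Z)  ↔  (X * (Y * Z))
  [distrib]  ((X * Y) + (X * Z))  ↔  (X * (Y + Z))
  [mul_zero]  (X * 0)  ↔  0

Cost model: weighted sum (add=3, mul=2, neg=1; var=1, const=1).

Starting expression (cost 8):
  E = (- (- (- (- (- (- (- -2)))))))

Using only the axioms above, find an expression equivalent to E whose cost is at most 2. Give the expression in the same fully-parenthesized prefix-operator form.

(1) (- (- (- (- (- (- (- -2)))))))  =[neg_neg →]=  (- (- (- (- (- -2)))))
(2) (- (- (- (- -2))))  =[neg_neg →]=  (- (- -2))    ⊢ (- (- (- -2)))
(3) (- (- -2))  =[neg_neg →]=  -2    ⊢ cost 2, within 2

(- -2)   [cost 2]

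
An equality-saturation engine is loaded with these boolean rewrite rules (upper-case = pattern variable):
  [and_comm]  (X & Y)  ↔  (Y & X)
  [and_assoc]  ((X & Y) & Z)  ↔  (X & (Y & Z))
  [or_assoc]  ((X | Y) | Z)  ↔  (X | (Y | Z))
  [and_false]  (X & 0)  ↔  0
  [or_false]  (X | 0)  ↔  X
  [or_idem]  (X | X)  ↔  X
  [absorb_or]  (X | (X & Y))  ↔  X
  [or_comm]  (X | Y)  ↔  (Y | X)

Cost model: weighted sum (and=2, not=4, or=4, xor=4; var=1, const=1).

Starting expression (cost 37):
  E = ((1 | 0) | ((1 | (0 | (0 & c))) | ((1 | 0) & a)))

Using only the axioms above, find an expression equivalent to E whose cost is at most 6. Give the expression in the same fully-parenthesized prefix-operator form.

(1 | 0)   [cost 6]

step 1: absorb_or (→) rewrites (0 | (0 & c)) into 0, now ((1 | 0) | ((1 | 0) | ((1 | 0) & a)))
step 2: absorb_or (→) rewrites ((1 | 0) | ((1 | 0) & a)) into (1 | 0), now ((1 | 0) | (1 | 0))
step 3: or_idem (→) rewrites ((1 | 0) | (1 | 0)) into (1 | 0), reaching cost 6 (bound 6)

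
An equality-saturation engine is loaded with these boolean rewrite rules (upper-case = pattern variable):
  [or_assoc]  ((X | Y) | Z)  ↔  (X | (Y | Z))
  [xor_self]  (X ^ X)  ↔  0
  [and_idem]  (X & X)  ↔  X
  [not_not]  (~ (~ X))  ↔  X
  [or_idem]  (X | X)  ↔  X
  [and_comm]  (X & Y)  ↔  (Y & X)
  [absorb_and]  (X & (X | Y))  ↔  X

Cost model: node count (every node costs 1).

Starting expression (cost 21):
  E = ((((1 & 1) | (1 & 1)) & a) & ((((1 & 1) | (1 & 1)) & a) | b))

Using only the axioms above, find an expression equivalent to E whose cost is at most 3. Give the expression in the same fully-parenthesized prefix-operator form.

(1 & a)   [cost 3]

(1) ((((1 & 1) | (1 & 1)) & a) & ((((1 & 1) | (1 & 1)) & a) | b))  =[absorb_and →]=  (((1 & 1) | (1 & 1)) & a)
(2) ((1 & 1) | (1 & 1))  =[or_idem →]=  (1 & 1)    ⊢ ((1 & 1) & a)
(3) (1 & 1)  =[and_idem →]=  1    ⊢ cost 3, within 3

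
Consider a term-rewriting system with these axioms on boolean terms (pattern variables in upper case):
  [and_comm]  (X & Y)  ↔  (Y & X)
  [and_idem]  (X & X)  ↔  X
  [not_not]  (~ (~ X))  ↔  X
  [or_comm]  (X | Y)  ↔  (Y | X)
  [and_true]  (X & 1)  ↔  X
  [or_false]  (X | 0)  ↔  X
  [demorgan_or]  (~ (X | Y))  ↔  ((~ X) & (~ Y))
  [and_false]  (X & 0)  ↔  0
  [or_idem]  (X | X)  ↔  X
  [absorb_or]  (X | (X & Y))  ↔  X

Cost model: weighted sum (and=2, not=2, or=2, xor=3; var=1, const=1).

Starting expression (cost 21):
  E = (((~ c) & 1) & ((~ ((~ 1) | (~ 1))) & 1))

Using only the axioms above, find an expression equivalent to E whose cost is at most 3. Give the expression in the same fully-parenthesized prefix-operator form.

(~ c)   [cost 3]

1. [or_idem →] ((~ 1) | (~ 1))  →  (~ 1);  E = (((~ c) & 1) & ((~ (~ 1)) & 1))
2. [not_not →] (~ (~ 1))  →  1;  E = (((~ c) & 1) & (1 & 1))
3. [and_idem →] (1 & 1)  →  1;  E = (((~ c) & 1) & 1)
4. [and_true →] ((~ c) & 1)  →  (~ c);  E = ((~ c) & 1)
5. [and_true →] ((~ c) & 1)  →  (~ c);  cost 3 ≤ 3, done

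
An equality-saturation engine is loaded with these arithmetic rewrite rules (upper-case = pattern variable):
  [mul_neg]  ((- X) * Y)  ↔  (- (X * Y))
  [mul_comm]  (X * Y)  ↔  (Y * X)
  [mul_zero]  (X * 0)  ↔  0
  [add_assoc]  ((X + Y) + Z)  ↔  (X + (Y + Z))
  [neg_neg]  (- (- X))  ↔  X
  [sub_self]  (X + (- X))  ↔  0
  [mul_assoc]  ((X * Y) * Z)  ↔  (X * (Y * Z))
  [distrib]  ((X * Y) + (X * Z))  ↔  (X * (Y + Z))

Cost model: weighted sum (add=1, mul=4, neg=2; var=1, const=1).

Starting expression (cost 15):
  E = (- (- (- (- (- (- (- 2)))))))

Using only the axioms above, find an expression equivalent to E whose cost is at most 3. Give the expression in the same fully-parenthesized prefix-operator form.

step 1: neg_neg (→) rewrites (- (- (- (- (- (- (- 2))))))) into (- (- (- (- (- 2)))))
step 2: neg_neg (→) rewrites (- (- 2)) into 2, now (- (- (- 2)))
step 3: neg_neg (→) rewrites (- (- (- 2))) into (- 2), reaching cost 3 (bound 3)

(- 2)   [cost 3]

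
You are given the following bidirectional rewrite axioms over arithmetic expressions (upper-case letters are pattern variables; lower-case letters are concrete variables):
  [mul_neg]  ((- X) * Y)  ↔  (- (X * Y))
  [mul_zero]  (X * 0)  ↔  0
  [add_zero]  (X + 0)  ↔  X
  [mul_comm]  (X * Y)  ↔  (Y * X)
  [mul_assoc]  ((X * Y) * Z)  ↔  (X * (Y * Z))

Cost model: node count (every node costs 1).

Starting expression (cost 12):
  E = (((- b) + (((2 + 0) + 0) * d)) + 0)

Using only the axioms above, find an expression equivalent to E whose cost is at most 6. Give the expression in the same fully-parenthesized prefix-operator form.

step 1: add_zero (→) rewrites (2 + 0) into 2, now (((- b) + ((2 + 0) * d)) + 0)
step 2: add_zero (→) rewrites (((- b) + ((2 + 0) * d)) + 0) into ((- b) + ((2 + 0) * d))
step 3: add_zero (→) rewrites (2 + 0) into 2, reaching cost 6 (bound 6)

((- b) + (2 * d))   [cost 6]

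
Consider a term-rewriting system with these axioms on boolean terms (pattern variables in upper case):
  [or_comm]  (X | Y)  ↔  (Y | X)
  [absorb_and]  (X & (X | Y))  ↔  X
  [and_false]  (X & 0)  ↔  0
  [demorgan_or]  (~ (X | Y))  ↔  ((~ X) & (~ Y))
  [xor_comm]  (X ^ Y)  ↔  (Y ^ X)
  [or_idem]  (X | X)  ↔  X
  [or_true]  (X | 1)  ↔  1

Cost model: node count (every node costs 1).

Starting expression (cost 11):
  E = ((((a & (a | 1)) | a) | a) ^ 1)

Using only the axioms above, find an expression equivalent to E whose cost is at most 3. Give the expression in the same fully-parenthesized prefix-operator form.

1. [absorb_and →] (a & (a | 1))  →  a;  E = (((a | a) | a) ^ 1)
2. [or_idem →] (a | a)  →  a;  E = ((a | a) ^ 1)
3. [or_idem →] (a | a)  →  a;  cost 3 ≤ 3, done

(a ^ 1)   [cost 3]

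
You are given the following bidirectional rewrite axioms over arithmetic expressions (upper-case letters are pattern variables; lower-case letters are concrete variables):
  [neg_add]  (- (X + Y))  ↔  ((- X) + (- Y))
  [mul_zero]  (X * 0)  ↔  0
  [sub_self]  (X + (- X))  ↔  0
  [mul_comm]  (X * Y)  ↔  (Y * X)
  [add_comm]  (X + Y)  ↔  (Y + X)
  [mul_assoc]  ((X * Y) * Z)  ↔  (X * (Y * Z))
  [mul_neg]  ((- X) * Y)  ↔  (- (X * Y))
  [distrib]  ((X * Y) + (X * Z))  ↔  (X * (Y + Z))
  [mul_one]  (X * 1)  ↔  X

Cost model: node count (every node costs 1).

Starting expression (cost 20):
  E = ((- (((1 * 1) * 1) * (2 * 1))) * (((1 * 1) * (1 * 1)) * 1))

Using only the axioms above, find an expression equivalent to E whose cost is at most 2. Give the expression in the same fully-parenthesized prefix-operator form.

(- 2)   [cost 2]

(1) (1 * 1)  =[mul_one →]=  1    ⊢ ((- ((1 * 1) * (2 * 1))) * (((1 * 1) * (1 * 1)) * 1))
(2) (1 * 1)  =[mul_one →]=  1    ⊢ ((- ((1 * 1) * (2 * 1))) * (((1 * 1) * 1) * 1))
(3) (2 * 1)  =[mul_one →]=  2    ⊢ ((- ((1 * 1) * 2)) * (((1 * 1) * 1) * 1))
(4) (((1 * 1) * 1) * 1)  =[mul_one →]=  ((1 * 1) * 1)    ⊢ ((- ((1 * 1) * 2)) * ((1 * 1) * 1))
(5) ((1 * 1) * 1)  =[mul_one →]=  (1 * 1)    ⊢ ((- ((1 * 1) * 2)) * (1 * 1))
(6) ((1 * 1) * 2)  =[mul_comm →]=  (2 * (1 * 1))    ⊢ ((- (2 * (1 * 1))) * (1 * 1))
(7) (1 * 1)  =[mul_one →]=  1    ⊢ ((- (2 * 1)) * (1 * 1))
(8) ((- (2 * 1)) * (1 * 1))  =[mul_neg →]=  (- ((2 * 1) * (1 * 1)))
(9) (2 * 1)  =[mul_one →]=  2    ⊢ (- (2 * (1 * 1)))
(10) (1 * 1)  =[mul_one →]=  1    ⊢ (- (2 * 1))
(11) (2 * 1)  =[mul_one →]=  2    ⊢ cost 2, within 2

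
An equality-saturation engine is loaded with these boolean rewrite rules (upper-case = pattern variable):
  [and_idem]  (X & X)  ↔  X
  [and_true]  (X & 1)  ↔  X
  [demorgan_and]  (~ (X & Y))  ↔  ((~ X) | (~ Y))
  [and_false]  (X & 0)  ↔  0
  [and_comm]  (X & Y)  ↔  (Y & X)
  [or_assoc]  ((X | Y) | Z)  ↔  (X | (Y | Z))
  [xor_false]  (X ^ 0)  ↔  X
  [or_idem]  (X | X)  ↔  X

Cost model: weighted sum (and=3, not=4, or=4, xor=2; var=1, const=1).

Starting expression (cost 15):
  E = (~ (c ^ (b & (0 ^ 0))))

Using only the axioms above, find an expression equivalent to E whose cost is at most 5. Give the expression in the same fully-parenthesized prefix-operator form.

(~ c)   [cost 5]

(1) (0 ^ 0)  =[xor_false →]=  0    ⊢ (~ (c ^ (b & 0)))
(2) (b & 0)  =[and_false →]=  0    ⊢ (~ (c ^ 0))
(3) (c ^ 0)  =[xor_false →]=  c    ⊢ cost 5, within 5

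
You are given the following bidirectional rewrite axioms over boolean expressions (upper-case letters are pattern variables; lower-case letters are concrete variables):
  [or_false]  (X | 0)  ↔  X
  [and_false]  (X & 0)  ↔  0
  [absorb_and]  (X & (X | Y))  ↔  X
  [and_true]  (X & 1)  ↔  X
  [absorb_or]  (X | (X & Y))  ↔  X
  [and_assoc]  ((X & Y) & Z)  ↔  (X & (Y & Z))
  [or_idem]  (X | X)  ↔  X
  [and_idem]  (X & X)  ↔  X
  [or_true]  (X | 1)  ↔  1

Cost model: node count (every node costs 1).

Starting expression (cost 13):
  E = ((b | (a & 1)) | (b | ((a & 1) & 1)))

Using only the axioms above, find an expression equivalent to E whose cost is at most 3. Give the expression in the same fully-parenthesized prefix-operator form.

(b | a)   [cost 3]

1. [and_true →] (a & 1)  →  a;  E = ((b | (a & 1)) | (b | (a & 1)))
2. [or_idem →] ((b | (a & 1)) | (b | (a & 1)))  →  (b | (a & 1))
3. [and_true →] (a & 1)  →  a;  cost 3 ≤ 3, done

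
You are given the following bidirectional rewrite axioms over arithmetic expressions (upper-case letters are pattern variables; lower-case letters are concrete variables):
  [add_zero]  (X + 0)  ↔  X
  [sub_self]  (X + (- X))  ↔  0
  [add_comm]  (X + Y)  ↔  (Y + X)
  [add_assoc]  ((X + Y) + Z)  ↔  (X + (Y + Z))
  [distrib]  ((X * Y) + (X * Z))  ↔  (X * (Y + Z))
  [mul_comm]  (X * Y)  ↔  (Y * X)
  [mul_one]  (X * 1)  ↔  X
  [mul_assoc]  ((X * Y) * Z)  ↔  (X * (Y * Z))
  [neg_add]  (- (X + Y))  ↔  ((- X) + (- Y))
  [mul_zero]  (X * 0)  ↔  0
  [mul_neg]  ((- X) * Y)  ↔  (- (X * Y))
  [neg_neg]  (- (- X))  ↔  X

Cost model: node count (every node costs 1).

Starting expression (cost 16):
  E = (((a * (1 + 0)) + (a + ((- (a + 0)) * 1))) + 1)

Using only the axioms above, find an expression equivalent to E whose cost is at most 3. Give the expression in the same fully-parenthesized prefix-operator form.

(1) (a + 0)  =[add_zero →]=  a    ⊢ (((a * (1 + 0)) + (a + ((- a) * 1))) + 1)
(2) ((- a) * 1)  =[mul_one →]=  (- a)    ⊢ (((a * (1 + 0)) + (a + (- a))) + 1)
(3) (1 + 0)  =[add_zero →]=  1    ⊢ (((a * 1) + (a + (- a))) + 1)
(4) (a + (- a))  =[sub_self →]=  0    ⊢ (((a * 1) + 0) + 1)
(5) (a * 1)  =[mul_one →]=  a    ⊢ ((a + 0) + 1)
(6) (a + 0)  =[add_zero →]=  a    ⊢ cost 3, within 3

(a + 1)   [cost 3]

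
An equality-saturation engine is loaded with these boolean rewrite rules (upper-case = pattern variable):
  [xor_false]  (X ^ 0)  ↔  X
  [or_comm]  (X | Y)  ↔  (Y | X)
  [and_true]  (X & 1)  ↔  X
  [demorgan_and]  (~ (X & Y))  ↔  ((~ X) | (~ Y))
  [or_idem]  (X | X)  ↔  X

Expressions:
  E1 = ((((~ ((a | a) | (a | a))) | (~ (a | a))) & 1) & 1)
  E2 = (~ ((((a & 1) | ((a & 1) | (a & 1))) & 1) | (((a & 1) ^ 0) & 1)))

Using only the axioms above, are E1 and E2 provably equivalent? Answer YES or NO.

step 1: and_true (→) rewrites (((~ ((a | a) | (a | a))) | (~ (a | a))) & 1) into ((~ ((a | a) | (a | a))) | (~ (a | a))), now (((~ ((a | a) | (a | a))) | (~ (a | a))) & 1)
step 2: or_idem (→) rewrites (a | a) into a, now (((~ ((a | a) | a)) | (~ (a | a))) & 1)
step 3: or_idem (→) rewrites (a | a) into a, now (((~ (a | a)) | (~ (a | a))) & 1)
step 4: or_idem (→) rewrites ((~ (a | a)) | (~ (a | a))) into (~ (a | a)), now ((~ (a | a)) & 1)
step 5: or_idem (→) rewrites (a | a) into a, now ((~ a) & 1)
step 6: and_true (→) rewrites ((~ a) & 1) into (~ a)
step 7: and_true (←) rewrites a into (a & 1), now (~ (a & 1))
step 8: and_true (←) rewrites a into (a & 1), now (~ ((a & 1) & 1))
step 9: or_idem (←) rewrites ((a & 1) & 1) into (((a & 1) & 1) | ((a & 1) & 1)), now (~ (((a & 1) & 1) | ((a & 1) & 1)))
step 10: or_idem (←) rewrites (a & 1) into ((a & 1) | (a & 1)), now (~ ((((a & 1) | (a & 1)) & 1) | ((a & 1) & 1)))
step 11: xor_false (←) rewrites (a & 1) into ((a & 1) ^ 0), now (~ ((((a & 1) | (a & 1)) & 1) | (((a & 1) ^ 0) & 1)))
step 12: or_idem (←) rewrites (a & 1) into ((a & 1) | (a & 1)), which is E2

YES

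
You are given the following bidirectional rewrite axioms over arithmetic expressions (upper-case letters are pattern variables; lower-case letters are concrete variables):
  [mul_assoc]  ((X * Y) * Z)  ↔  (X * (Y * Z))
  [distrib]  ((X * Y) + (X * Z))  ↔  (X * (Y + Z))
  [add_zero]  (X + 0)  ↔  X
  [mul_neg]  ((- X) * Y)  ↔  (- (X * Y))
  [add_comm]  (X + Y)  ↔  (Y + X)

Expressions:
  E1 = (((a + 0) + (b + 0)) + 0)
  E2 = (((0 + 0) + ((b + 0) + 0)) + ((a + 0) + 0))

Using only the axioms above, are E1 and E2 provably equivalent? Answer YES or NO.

(1) (((a + 0) + (b + 0)) + 0)  =[add_zero →]=  ((a + 0) + (b + 0))
(2) (a + 0)  =[add_zero →]=  a    ⊢ (a + (b + 0))
(3) (b + 0)  =[add_zero →]=  b    ⊢ (a + b)
(4) (a + b)  =[add_comm →]=  (b + a)
(5) a  =[add_zero ←]=  (a + 0)    ⊢ (b + (a + 0))
(6) b  =[add_zero ←]=  (b + 0)    ⊢ ((b + 0) + (a + 0))
(7) 0  =[add_zero ←]=  (0 + 0)    ⊢ ((b + (0 + 0)) + (a + 0))
(8) (b + (0 + 0))  =[add_comm →]=  ((0 + 0) + b)    ⊢ (((0 + 0) + b) + (a + 0))
(9) b  =[add_zero ←]=  (b + 0)    ⊢ (((0 + 0) + (b + 0)) + (a + 0))
(10) a  =[add_zero ←]=  (a + 0)    ⊢ (((0 + 0) + (b + 0)) + ((a + 0) + 0))
(11) b  =[add_zero ←]=  (b + 0)    ⊢ E2

YES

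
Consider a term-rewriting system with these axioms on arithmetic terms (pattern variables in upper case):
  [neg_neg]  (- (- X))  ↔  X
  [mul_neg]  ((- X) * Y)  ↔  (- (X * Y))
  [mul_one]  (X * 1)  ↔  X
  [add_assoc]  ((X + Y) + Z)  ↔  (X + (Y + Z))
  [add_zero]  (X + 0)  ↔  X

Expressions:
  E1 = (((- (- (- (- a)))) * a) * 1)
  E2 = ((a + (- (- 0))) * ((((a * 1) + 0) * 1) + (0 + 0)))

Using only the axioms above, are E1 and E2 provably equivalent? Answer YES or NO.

YES

1. [neg_neg →] (- (- (- (- a))))  →  (- (- a));  E1 = (((- (- a)) * a) * 1)
2. [neg_neg →] (- (- a))  →  a;  E1 = ((a * a) * 1)
3. [mul_one →] ((a * a) * 1)  →  (a * a)
4. [add_zero ←] a  →  (a + 0);  E1 = (a * (a + 0))
5. [mul_one ←] a  →  (a * 1);  E1 = (a * ((a * 1) + 0))
6. [add_zero ←] a  →  (a + 0);  E1 = ((a + 0) * ((a * 1) + 0))
7. [mul_one ←] a  →  (a * 1);  E1 = ((a + 0) * (((a * 1) * 1) + 0))
8. [neg_neg ←] 0  →  (- (- 0));  E1 = ((a + (- (- 0))) * (((a * 1) * 1) + 0))
9. [add_zero ←] 0  →  (0 + 0);  E1 = ((a + (- (- 0))) * (((a * 1) * 1) + (0 + 0)))
10. [add_zero ←] (a * 1)  →  ((a * 1) + 0);  this is E2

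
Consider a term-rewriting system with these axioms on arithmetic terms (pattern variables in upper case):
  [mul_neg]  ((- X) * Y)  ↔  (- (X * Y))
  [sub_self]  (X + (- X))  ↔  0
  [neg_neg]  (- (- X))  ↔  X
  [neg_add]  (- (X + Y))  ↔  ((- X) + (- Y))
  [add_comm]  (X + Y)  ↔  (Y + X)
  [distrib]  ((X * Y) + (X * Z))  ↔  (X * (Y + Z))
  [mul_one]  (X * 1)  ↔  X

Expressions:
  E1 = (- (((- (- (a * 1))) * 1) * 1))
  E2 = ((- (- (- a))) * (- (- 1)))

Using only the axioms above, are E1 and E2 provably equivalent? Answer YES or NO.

YES

(1) ((- (- (a * 1))) * 1)  =[mul_one →]=  (- (- (a * 1)))    ⊢ (- ((- (- (a * 1))) * 1))
(2) ((- (- (a * 1))) * 1)  =[mul_one →]=  (- (- (a * 1)))    ⊢ (- (- (- (a * 1))))
(3) (a * 1)  =[mul_one →]=  a    ⊢ (- (- (- a)))
(4) (- (- (- a)))  =[mul_one ←]=  ((- (- (- a))) * 1)
(5) 1  =[neg_neg ←]=  (- (- 1))    ⊢ E2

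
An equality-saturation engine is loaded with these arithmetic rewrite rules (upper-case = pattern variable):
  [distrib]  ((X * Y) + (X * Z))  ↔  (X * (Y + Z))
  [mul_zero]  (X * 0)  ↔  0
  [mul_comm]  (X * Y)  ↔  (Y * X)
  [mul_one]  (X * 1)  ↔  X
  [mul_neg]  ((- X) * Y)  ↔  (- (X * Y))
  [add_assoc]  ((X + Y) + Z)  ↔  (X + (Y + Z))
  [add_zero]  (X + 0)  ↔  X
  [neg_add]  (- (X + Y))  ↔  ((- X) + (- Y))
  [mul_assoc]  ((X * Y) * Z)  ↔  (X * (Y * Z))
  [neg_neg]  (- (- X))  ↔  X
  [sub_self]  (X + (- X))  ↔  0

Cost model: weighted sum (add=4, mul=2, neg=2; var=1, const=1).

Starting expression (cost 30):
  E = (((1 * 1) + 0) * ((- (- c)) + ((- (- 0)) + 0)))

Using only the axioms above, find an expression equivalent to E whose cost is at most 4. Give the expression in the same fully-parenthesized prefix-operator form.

(1) (- (- 0))  =[neg_neg →]=  0    ⊢ (((1 * 1) + 0) * ((- (- c)) + (0 + 0)))
(2) (1 * 1)  =[mul_one →]=  1    ⊢ ((1 + 0) * ((- (- c)) + (0 + 0)))
(3) (0 + 0)  =[add_zero →]=  0    ⊢ ((1 + 0) * ((- (- c)) + 0))
(4) (1 + 0)  =[add_zero →]=  1    ⊢ (1 * ((- (- c)) + 0))
(5) ((- (- c)) + 0)  =[add_zero →]=  (- (- c))    ⊢ (1 * (- (- c)))
(6) (- (- c))  =[neg_neg →]=  c    ⊢ cost 4, within 4

(1 * c)   [cost 4]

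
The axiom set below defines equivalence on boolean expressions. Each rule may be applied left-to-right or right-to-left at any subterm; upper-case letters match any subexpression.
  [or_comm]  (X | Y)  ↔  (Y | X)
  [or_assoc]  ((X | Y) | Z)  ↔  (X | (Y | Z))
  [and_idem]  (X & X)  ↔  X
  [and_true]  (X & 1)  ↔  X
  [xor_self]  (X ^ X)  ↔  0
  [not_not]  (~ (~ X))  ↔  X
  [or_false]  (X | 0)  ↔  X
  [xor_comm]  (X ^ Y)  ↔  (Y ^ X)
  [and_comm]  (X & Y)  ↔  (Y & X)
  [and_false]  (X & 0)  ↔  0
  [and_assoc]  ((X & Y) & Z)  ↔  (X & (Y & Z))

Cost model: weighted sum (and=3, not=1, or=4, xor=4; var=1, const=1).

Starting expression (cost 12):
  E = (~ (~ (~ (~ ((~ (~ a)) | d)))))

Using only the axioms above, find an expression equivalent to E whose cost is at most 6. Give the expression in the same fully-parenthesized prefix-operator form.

1. [not_not →] (~ (~ (~ ((~ (~ a)) | d))))  →  (~ ((~ (~ a)) | d));  E = (~ (~ ((~ (~ a)) | d)))
2. [not_not →] (~ (~ a))  →  a;  E = (~ (~ (a | d)))
3. [or_comm →] (a | d)  →  (d | a);  E = (~ (~ (d | a)))
4. [not_not →] (~ (~ (d | a)))  →  (d | a);  cost 6 ≤ 6, done

(d | a)   [cost 6]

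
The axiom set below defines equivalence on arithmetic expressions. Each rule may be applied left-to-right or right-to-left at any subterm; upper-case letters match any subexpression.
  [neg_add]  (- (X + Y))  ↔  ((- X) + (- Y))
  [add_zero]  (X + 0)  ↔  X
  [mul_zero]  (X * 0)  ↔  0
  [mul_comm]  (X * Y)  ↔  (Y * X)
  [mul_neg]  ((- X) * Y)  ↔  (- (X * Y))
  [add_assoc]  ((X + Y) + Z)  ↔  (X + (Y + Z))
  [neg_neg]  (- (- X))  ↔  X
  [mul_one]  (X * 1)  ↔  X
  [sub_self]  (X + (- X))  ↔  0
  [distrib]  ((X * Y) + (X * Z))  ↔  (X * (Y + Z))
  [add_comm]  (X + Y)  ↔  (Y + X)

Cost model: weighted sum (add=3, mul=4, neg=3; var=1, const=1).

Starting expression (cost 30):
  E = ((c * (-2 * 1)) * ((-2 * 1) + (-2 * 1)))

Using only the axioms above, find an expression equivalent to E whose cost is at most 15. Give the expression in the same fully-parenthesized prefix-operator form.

(1) (-2 * 1)  =[mul_one →]=  -2    ⊢ ((c * (-2 * 1)) * (-2 + (-2 * 1)))
(2) (-2 * 1)  =[mul_one →]=  -2    ⊢ ((c * (-2 * 1)) * (-2 + -2))
(3) (-2 * 1)  =[mul_one →]=  -2    ⊢ cost 15, within 15

((c * -2) * (-2 + -2))   [cost 15]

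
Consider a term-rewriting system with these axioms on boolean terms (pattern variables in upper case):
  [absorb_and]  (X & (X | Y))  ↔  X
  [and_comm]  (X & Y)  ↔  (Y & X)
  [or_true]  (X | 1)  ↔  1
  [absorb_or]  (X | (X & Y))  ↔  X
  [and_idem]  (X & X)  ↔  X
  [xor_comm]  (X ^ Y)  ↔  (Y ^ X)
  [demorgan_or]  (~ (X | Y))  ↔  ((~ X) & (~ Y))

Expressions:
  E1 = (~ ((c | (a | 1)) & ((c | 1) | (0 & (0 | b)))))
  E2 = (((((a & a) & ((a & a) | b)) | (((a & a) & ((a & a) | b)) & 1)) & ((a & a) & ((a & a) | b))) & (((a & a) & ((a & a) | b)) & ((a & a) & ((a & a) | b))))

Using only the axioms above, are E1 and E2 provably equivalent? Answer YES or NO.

NO

The axioms are sound identities: if E1 ↔* E2 then E1 and E2 evaluate identically under any assignment.
Under a=1, b=0, c=0: E1 evaluates to 0, E2 to 1. Distinct ⇒ no rewrite sequence connects them.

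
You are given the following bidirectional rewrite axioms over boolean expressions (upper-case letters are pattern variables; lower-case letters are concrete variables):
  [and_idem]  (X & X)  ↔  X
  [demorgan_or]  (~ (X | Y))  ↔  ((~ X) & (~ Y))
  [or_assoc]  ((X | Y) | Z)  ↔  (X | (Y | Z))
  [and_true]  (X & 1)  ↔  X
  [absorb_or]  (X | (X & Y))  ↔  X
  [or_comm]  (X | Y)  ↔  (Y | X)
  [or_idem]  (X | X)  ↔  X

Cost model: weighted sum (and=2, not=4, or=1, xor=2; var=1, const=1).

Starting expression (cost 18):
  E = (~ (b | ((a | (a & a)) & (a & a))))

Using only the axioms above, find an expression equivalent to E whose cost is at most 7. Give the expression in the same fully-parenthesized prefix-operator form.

(~ (b | a))   [cost 7]

step 1: absorb_or (→) rewrites (a | (a & a)) into a, now (~ (b | (a & (a & a))))
step 2: and_idem (→) rewrites (a & a) into a, now (~ (b | (a & a)))
step 3: and_idem (→) rewrites (a & a) into a, reaching cost 7 (bound 7)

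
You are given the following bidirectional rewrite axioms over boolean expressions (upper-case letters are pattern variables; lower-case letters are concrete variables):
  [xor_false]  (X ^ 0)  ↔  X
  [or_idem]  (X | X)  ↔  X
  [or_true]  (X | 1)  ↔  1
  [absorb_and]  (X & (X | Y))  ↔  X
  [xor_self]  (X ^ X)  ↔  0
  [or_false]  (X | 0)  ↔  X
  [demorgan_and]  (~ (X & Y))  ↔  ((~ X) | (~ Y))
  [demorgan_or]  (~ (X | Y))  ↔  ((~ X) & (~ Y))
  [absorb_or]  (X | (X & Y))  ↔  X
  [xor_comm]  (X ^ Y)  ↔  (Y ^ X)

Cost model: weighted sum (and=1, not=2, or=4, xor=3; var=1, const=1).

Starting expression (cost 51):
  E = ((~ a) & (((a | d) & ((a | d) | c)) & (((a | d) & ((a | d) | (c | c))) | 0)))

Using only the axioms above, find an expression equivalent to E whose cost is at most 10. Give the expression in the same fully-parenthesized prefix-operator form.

((~ a) & (a | d))   [cost 10]

1. [or_idem →] (c | c)  →  c;  E = ((~ a) & (((a | d) & ((a | d) | c)) & (((a | d) & ((a | d) | c)) | 0)))
2. [absorb_and →] (((a | d) & ((a | d) | c)) & (((a | d) & ((a | d) | c)) | 0))  →  ((a | d) & ((a | d) | c));  E = ((~ a) & ((a | d) & ((a | d) | c)))
3. [absorb_and →] ((a | d) & ((a | d) | c))  →  (a | d);  cost 10 ≤ 10, done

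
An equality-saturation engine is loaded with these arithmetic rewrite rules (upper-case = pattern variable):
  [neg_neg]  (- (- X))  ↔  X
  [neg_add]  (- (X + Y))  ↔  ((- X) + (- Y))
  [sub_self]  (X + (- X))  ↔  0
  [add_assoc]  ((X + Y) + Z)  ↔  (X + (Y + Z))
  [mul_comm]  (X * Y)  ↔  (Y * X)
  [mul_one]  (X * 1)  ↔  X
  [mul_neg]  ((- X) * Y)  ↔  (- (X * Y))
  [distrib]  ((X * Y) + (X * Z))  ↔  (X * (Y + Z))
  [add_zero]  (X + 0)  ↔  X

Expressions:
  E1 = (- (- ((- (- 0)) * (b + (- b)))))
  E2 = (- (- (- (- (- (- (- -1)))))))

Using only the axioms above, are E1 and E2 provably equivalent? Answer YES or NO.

NO

The axioms are sound identities: if E1 ↔* E2 then E1 and E2 evaluate identically under any assignment.
Under b=0: E1 evaluates to 0, E2 to 1. Distinct ⇒ no rewrite sequence connects them.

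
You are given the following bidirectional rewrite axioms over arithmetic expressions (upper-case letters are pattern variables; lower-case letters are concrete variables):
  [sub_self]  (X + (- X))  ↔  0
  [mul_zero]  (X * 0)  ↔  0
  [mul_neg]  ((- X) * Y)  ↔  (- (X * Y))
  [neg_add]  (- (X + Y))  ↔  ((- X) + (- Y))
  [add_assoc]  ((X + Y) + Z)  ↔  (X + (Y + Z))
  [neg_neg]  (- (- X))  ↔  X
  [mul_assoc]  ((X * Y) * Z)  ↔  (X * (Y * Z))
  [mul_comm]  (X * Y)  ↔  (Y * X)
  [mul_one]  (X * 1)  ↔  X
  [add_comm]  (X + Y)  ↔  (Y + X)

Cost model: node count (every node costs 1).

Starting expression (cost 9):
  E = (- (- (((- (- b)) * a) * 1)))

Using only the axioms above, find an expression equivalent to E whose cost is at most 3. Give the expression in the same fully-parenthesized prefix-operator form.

(b * a)   [cost 3]

step 1: neg_neg (→) rewrites (- (- b)) into b, now (- (- ((b * a) * 1)))
step 2: mul_one (→) rewrites ((b * a) * 1) into (b * a), now (- (- (b * a)))
step 3: neg_neg (→) rewrites (- (- (b * a))) into (b * a), reaching cost 3 (bound 3)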